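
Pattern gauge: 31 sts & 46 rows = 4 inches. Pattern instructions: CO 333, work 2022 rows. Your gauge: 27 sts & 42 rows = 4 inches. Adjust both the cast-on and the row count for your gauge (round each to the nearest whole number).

Cast on 290 stitches; work 1846 rows.

Stitches: 333 × 27/31 = 290.03 → 290.
Rows: 2022 × 42/46 = 1846.17 → 1846.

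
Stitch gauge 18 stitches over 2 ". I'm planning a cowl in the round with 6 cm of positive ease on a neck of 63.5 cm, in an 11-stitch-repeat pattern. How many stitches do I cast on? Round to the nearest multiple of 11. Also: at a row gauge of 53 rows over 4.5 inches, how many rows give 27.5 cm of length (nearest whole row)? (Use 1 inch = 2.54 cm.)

Cast on 242 stitches; work 128 rows.

Finished = 63.5 + 6 = 69.5 cm.
69.5 cm × 1/2.54 = 27.36 inches.
18/2 = 9 sts per in; 27.36 × 9 = 246.26 sts.
Nearest multiple of 11 → 242.
27.5 cm = 10.83 inches; × 11.778 = 127.52 → 128 rows.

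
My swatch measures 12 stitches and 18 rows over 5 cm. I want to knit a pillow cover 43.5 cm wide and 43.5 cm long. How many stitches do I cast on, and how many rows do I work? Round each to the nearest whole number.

Stitch gauge = 12/5 = 2.4 sts/cm; 43.5 × 2.4 = 104.40 → 104 sts.
Row gauge = 18/5 = 3.6 rows/cm; 43.5 × 3.6 = 156.60 → 157 rows.

Cast on 104 stitches and work 157 rows.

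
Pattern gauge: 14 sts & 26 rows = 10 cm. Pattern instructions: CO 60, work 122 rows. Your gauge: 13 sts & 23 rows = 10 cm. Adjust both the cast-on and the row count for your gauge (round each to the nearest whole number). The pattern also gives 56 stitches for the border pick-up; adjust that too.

Stitches: 60 × 13/14 = 55.71 → 56.
Rows: 122 × 23/26 = 107.92 → 108.
border pick-up: 56 × 13/14 = 52.00 → 52.

Cast on 56 stitches; work 108 rows; border pick-up 52 stitches.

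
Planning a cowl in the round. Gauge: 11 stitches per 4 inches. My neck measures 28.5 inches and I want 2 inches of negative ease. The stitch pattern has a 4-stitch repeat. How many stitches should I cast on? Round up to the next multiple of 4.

CO 76 sts.

Finished = 28.5 − 2 = 26.5 inches.
11 / 4 = 2.75 sts/in.
26.5 × 2.75 = 72.88 sts.
Next multiple of 4: 76.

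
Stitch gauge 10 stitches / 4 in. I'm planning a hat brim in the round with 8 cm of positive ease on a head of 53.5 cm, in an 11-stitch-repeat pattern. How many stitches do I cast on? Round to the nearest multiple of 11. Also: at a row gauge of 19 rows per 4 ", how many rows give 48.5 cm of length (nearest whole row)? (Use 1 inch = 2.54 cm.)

Finished = 53.5 + 8 = 61.5 cm.
61.5 cm × 1/2.54 = 24.21 inches.
10/4 = 2.5 sts per in; 24.21 × 2.5 = 60.53 sts.
Nearest multiple of 11 → 66.
48.5 cm = 19.09 inches; × 4.75 = 90.70 → 91 rows.

Cast on 66 stitches; work 91 rows.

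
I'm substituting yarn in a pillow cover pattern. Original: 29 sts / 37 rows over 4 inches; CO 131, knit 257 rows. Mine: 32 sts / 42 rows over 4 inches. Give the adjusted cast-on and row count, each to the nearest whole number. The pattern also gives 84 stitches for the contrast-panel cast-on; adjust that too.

Cast on 145 stitches; work 292 rows; contrast-panel cast-on 93 stitches.

Stitches: 131 × 32/29 = 144.55 → 145.
Rows: 257 × 42/37 = 291.73 → 292.
contrast-panel cast-on: 84 × 32/29 = 92.69 → 93.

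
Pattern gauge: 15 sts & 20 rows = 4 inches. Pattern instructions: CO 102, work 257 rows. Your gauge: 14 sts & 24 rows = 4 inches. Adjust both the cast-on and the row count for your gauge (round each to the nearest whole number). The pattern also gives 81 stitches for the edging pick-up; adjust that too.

Stitches: 102 × 14/15 = 95.20 → 95.
Rows: 257 × 24/20 = 308.40 → 308.
edging pick-up: 81 × 14/15 = 75.60 → 76.

Cast on 95 stitches; work 308 rows; edging pick-up 76 stitches.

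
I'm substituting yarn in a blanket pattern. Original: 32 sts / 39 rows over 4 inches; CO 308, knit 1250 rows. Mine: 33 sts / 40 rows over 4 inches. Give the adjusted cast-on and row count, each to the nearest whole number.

Cast on 318 stitches; work 1282 rows.

Stitches: 308 × 33/32 = 317.62 → 318.
Rows: 1250 × 40/39 = 1282.05 → 1282.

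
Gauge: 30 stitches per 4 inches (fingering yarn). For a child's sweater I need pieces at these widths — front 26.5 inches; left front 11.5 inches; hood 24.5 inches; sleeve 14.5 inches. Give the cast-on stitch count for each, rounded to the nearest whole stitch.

Rate = 30/4 = 7.5 sts per in.
front: 26.5 × 7.5 = 198.75 → 199.
left front: 11.5 × 7.5 = 86.25 → 86.
hood: 24.5 × 7.5 = 183.75 → 184.
sleeve: 14.5 × 7.5 = 108.75 → 109.

front 199; left front 86; hood 184; sleeve 109.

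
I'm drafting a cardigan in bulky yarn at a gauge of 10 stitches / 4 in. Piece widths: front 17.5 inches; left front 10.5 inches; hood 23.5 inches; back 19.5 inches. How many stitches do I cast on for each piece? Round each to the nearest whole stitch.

Rate = 10/4 = 2.5 sts per in.
front: 17.5 × 2.5 = 43.75 → 44.
left front: 10.5 × 2.5 = 26.25 → 26.
hood: 23.5 × 2.5 = 58.75 → 59.
back: 19.5 × 2.5 = 48.75 → 49.

front 44; left front 26; hood 59; back 49.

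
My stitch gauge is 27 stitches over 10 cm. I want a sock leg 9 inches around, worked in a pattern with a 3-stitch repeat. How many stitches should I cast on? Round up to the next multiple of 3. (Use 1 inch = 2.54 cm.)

9 in = 9 × 2.54 = 22.86 cm.
27 / 10 = 2.7 sts/cm.
22.86 × 2.7 = 61.72 sts.
→ 63.

63 stitches.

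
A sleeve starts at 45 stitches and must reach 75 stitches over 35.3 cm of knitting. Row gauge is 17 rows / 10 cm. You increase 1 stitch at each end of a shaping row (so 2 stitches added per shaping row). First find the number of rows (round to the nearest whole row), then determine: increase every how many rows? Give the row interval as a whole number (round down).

Increase every 4th row.

Rows = 35.3 × 1.7 = 60.0 → 60 rows.
Stitches to add: 30 → 15 shaping rows (at 2 st each).
60 / 15 = 4.00 → every 4 rows.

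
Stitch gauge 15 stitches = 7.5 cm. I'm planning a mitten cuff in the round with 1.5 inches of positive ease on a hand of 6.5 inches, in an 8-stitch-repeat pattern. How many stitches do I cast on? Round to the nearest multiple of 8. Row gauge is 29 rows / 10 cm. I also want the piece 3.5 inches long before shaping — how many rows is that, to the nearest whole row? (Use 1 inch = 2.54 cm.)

Cast on 40 stitches; work 26 rows.

Finished = 6.5 + 1.5 = 8 inches.
8 inches × 2.54 = 20.32 cm.
15/7.5 = 2 sts per cm; 20.32 × 2 = 40.64 sts.
Nearest multiple of 8 → 40.
3.5 inches = 8.89 cm; × 2.9 = 25.78 → 26 rows.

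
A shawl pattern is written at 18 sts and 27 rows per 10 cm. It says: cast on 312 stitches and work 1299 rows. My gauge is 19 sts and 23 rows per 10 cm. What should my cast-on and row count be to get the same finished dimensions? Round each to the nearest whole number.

Stitches: 312 × 19/18 = 329.33 → 329.
Rows: 1299 × 23/27 = 1106.56 → 1107.

Cast on 329 stitches; work 1107 rows.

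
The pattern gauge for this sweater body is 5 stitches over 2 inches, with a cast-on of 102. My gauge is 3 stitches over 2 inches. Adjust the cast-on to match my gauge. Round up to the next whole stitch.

Scale factor = 3 / 5 = 0.600.
102 × 3 / 5 = 61.20 sts.
→ 62 sts.

62 stitches.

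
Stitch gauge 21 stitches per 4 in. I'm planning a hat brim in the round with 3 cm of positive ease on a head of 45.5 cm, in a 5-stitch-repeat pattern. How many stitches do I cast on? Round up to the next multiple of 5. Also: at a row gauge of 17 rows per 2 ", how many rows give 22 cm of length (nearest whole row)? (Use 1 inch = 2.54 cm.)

Cast on 105 stitches; work 74 rows.

Finished = 45.5 + 3 = 48.5 cm.
48.5 cm × 1/2.54 = 19.09 inches.
21/4 = 5.25 sts per in; 19.09 × 5.25 = 100.25 sts.
Next multiple of 5 → 105.
22 cm = 8.66 inches; × 8.5 = 73.62 → 74 rows.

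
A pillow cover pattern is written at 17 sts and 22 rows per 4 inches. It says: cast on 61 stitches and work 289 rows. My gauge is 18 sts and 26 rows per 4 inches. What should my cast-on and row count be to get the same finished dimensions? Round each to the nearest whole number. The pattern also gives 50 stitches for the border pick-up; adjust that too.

Stitches: 61 × 18/17 = 64.59 → 65.
Rows: 289 × 26/22 = 341.55 → 342.
border pick-up: 50 × 18/17 = 52.94 → 53.

Cast on 65 stitches; work 342 rows; border pick-up 53 stitches.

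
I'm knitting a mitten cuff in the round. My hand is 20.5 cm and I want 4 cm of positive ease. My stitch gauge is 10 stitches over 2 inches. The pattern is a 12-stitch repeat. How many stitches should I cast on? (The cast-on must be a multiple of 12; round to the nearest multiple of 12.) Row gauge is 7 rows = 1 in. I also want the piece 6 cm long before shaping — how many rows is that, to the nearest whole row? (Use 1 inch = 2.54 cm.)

Finished = 20.5 + 4 = 24.5 cm.
24.5 cm × 1/2.54 = 9.65 inches.
10/2 = 5 sts per in; 9.65 × 5 = 48.23 sts.
Nearest multiple of 12 → 48.
6 cm = 2.36 inches; × 7 = 16.54 → 17 rows.

Cast on 48 stitches; work 17 rows.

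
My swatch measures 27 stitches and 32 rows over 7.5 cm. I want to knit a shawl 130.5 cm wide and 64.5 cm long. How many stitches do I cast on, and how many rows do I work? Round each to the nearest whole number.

Stitch gauge = 27/7.5 = 3.6 sts/cm; 130.5 × 3.6 = 469.80 → 470 sts.
Row gauge = 32/7.5 = 4.267 rows/cm; 64.5 × 4.267 = 275.20 → 275 rows.

Cast on 470 stitches and work 275 rows.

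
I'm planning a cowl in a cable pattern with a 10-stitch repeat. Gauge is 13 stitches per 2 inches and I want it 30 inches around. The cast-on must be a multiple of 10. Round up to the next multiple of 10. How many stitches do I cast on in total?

Cast on 200 stitches.

13 / 2 = 6.5 sts per inch.
30 × 6.5 = 195.00 sts.
Next multiple of 10: 200.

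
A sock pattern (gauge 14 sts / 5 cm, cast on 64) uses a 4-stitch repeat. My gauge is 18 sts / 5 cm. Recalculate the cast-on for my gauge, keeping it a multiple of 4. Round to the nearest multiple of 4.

Cast on 84 stitches.

64 × 18 / 14 = 82.29.
Nearest multiple of 4: 84.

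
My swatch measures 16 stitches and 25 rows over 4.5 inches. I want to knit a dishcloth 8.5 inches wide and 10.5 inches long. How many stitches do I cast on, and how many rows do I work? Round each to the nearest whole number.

Stitch gauge = 16/4.5 = 3.556 sts/in; 8.5 × 3.556 = 30.22 → 30 sts.
Row gauge = 25/4.5 = 5.556 rows/in; 10.5 × 5.556 = 58.33 → 58 rows.

Cast on 30 stitches and work 58 rows.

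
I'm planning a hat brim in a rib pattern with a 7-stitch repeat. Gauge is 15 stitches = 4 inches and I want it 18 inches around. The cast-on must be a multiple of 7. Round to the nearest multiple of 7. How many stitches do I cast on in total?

CO 70 sts.

15 / 4 = 3.75 sts per inch.
18 × 3.75 = 67.50 sts.
Nearest multiple of 7: 70.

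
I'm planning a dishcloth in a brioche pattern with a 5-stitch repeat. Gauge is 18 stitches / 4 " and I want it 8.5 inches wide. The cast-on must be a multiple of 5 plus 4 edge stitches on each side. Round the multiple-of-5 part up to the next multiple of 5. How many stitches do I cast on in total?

43 stitches.

18 / 4 = 4.5 sts per inch.
8.5 × 4.5 = 38.25 sts.
Less 8 edge sts → 30.25 for the repeat.
Next multiple of 5: 35.
Add back 8 edge sts → 43.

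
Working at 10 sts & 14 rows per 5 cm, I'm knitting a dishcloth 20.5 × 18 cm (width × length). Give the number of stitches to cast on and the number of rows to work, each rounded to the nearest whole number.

Cast on 41 stitches and work 50 rows.

Stitch gauge = 10/5 = 2 sts/cm; 20.5 × 2 = 41.00 → 41 sts.
Row gauge = 14/5 = 2.8 rows/cm; 18 × 2.8 = 50.40 → 50 rows.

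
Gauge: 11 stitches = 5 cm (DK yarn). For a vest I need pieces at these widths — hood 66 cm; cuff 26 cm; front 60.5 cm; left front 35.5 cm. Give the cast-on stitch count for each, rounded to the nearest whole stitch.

Rate = 11/5 = 2.2 sts per cm.
hood: 66 × 2.2 = 145.20 → 145.
cuff: 26 × 2.2 = 57.20 → 57.
front: 60.5 × 2.2 = 133.10 → 133.
left front: 35.5 × 2.2 = 78.10 → 78.

hood 145; cuff 57; front 133; left front 78.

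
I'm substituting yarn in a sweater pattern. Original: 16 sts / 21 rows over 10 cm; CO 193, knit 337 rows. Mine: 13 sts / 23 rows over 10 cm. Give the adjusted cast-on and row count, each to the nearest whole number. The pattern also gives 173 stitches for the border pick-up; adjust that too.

Cast on 157 stitches; work 369 rows; border pick-up 141 stitches.

Stitches: 193 × 13/16 = 156.81 → 157.
Rows: 337 × 23/21 = 369.10 → 369.
border pick-up: 173 × 13/16 = 140.56 → 141.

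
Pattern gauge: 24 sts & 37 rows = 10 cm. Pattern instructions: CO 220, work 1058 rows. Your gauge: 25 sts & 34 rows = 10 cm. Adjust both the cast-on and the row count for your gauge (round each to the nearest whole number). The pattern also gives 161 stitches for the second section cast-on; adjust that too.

Cast on 229 stitches; work 972 rows; second section cast-on 168 stitches.

Stitches: 220 × 25/24 = 229.17 → 229.
Rows: 1058 × 34/37 = 972.22 → 972.
second section cast-on: 161 × 25/24 = 167.71 → 168.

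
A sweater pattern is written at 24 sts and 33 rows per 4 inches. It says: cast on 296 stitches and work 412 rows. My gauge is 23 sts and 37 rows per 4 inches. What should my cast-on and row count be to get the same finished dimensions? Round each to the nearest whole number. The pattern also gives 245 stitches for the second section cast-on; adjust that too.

Stitches: 296 × 23/24 = 283.67 → 284.
Rows: 412 × 37/33 = 461.94 → 462.
second section cast-on: 245 × 23/24 = 234.79 → 235.

Cast on 284 stitches; work 462 rows; second section cast-on 235 stitches.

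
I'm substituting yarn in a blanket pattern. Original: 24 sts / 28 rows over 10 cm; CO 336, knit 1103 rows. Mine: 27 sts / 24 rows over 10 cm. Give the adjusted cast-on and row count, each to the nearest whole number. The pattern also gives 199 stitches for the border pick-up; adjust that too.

Stitches: 336 × 27/24 = 378.00 → 378.
Rows: 1103 × 24/28 = 945.43 → 945.
border pick-up: 199 × 27/24 = 223.88 → 224.

Cast on 378 stitches; work 945 rows; border pick-up 224 stitches.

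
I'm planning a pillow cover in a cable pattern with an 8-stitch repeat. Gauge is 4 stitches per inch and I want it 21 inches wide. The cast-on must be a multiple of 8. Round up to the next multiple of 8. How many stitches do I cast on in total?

CO 88 sts.

4 / 1 = 4 sts per inch.
21 × 4 = 84.00 sts.
Next multiple of 8: 88.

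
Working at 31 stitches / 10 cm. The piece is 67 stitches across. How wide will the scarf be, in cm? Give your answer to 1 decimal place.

31 stitches / 10 cm = 3.1 stitches per cm.
67 / 3.1 = 21.61 cm.

21.6 cm.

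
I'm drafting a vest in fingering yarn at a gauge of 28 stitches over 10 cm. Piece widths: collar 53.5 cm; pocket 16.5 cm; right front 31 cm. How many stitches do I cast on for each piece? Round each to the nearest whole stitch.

collar 150; pocket 46; right front 87.

Rate = 28/10 = 2.8 sts per cm.
collar: 53.5 × 2.8 = 149.80 → 150.
pocket: 16.5 × 2.8 = 46.20 → 46.
right front: 31 × 2.8 = 86.80 → 87.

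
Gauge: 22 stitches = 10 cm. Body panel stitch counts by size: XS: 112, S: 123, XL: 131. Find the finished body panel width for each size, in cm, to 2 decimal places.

22/10 = 2.2 sts per cm.
XS: 112 / 2.2 = 50.909 → 50.91 cm.
S: 123 / 2.2 = 55.909 → 55.91 cm.
XL: 131 / 2.2 = 59.545 → 59.55 cm.

XS 50.91 cm; S 55.91 cm; XL 59.55 cm.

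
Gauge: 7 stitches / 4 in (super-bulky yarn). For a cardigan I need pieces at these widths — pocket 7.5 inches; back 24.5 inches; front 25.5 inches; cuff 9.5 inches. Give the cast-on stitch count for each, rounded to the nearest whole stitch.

Rate = 7/4 = 1.75 sts per in.
pocket: 7.5 × 1.75 = 13.12 → 13.
back: 24.5 × 1.75 = 42.88 → 43.
front: 25.5 × 1.75 = 44.62 → 45.
cuff: 9.5 × 1.75 = 16.62 → 17.

pocket 13; back 43; front 45; cuff 17.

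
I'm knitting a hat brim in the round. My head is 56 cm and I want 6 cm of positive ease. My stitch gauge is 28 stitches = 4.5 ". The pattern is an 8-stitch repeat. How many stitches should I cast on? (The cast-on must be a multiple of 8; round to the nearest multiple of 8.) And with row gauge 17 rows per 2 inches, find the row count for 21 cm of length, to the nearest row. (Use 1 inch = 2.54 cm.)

Finished = 56 + 6 = 62 cm.
62 cm × 1/2.54 = 24.41 inches.
28/4.5 = 6.222 sts per in; 24.41 × 6.222 = 151.88 sts.
Nearest multiple of 8 → 152.
21 cm = 8.27 inches; × 8.5 = 70.28 → 70 rows.

Cast on 152 stitches; work 70 rows.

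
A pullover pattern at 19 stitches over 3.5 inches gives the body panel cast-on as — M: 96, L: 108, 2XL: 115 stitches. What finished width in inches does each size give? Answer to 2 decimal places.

19/3.5 = 5.429 sts per in.
M: 96 / 5.429 = 17.684 → 17.68 in.
L: 108 / 5.429 = 19.895 → 19.89 in.
2XL: 115 / 5.429 = 21.184 → 21.18 in.

M 17.68 inches; L 19.89 inches; 2XL 21.18 inches.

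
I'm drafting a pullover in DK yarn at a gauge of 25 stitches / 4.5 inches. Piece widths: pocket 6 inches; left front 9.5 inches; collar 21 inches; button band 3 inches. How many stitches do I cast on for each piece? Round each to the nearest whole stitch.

pocket 33; left front 53; collar 117; button band 17.

Rate = 25/4.5 = 5.556 sts per in.
pocket: 6 × 5.556 = 33.33 → 33.
left front: 9.5 × 5.556 = 52.78 → 53.
collar: 21 × 5.556 = 116.67 → 117.
button band: 3 × 5.556 = 16.67 → 17.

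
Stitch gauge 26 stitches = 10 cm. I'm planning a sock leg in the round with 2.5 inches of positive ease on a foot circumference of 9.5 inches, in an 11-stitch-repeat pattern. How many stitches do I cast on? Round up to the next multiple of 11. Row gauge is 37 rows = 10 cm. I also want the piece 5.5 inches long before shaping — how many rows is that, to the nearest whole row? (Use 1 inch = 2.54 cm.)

Finished = 9.5 + 2.5 = 12 inches.
12 inches × 2.54 = 30.48 cm.
26/10 = 2.6 sts per cm; 30.48 × 2.6 = 79.25 sts.
Next multiple of 11 → 88.
5.5 inches = 13.97 cm; × 3.7 = 51.69 → 52 rows.

Cast on 88 stitches; work 52 rows.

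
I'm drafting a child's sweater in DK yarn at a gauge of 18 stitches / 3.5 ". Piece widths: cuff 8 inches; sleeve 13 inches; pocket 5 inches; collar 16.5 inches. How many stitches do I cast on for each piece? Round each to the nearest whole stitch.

cuff 41; sleeve 67; pocket 26; collar 85.

Rate = 18/3.5 = 5.143 sts per in.
cuff: 8 × 5.143 = 41.14 → 41.
sleeve: 13 × 5.143 = 66.86 → 67.
pocket: 5 × 5.143 = 25.71 → 26.
collar: 16.5 × 5.143 = 84.86 → 85.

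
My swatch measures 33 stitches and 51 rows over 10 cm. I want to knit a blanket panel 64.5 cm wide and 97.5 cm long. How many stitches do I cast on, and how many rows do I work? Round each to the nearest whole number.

Stitch gauge = 33/10 = 3.3 sts/cm; 64.5 × 3.3 = 212.85 → 213 sts.
Row gauge = 51/10 = 5.1 rows/cm; 97.5 × 5.1 = 497.25 → 497 rows.

Cast on 213 stitches and work 497 rows.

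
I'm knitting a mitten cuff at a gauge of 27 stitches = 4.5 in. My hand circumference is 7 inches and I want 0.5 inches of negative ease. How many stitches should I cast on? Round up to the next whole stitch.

39 stitches.

Finished = 7 − 0.5 = 6.5 in.
27 / 4.5 = 6 sts per inch.
6.50 × 6 = 39.00 sts.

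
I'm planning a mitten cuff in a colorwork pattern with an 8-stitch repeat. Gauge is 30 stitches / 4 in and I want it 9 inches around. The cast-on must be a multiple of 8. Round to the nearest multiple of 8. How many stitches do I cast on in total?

30 / 4 = 7.5 sts per inch.
9 × 7.5 = 67.50 sts.
Nearest multiple of 8: 64.

CO 64 sts.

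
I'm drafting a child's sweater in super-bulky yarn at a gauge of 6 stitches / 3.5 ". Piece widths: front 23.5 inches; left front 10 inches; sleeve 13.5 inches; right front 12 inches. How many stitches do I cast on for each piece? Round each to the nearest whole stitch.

front 40; left front 17; sleeve 23; right front 21.

Rate = 6/3.5 = 1.714 sts per in.
front: 23.5 × 1.714 = 40.29 → 40.
left front: 10 × 1.714 = 17.14 → 17.
sleeve: 13.5 × 1.714 = 23.14 → 23.
right front: 12 × 1.714 = 20.57 → 21.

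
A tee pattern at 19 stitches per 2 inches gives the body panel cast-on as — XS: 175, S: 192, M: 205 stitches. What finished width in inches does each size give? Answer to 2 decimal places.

XS 18.42 inches; S 20.21 inches; M 21.58 inches.

19/2 = 9.5 sts per in.
XS: 175 / 9.5 = 18.421 → 18.42 in.
S: 192 / 9.5 = 20.211 → 20.21 in.
M: 205 / 9.5 = 21.579 → 21.58 in.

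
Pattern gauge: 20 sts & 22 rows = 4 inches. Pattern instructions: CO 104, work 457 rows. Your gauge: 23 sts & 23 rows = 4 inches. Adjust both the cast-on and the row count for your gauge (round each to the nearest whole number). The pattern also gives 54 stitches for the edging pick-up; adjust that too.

Stitches: 104 × 23/20 = 119.60 → 120.
Rows: 457 × 23/22 = 477.77 → 478.
edging pick-up: 54 × 23/20 = 62.10 → 62.

Cast on 120 stitches; work 478 rows; edging pick-up 62 stitches.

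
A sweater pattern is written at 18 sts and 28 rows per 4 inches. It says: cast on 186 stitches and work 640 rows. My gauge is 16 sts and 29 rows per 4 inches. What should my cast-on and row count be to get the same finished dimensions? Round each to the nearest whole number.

Stitches: 186 × 16/18 = 165.33 → 165.
Rows: 640 × 29/28 = 662.86 → 663.

Cast on 165 stitches; work 663 rows.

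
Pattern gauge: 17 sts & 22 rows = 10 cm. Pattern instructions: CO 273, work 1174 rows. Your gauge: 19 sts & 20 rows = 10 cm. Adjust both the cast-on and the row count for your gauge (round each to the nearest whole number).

Cast on 305 stitches; work 1067 rows.

Stitches: 273 × 19/17 = 305.12 → 305.
Rows: 1174 × 20/22 = 1067.27 → 1067.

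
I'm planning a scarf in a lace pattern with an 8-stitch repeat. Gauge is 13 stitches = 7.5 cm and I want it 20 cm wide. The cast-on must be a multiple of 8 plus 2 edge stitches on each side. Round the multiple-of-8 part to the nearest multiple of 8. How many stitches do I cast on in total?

13 / 7.5 = 1.733 sts per cm.
20 × 1.733 = 34.67 sts.
Less 4 edge sts → 30.67 for the repeat.
Nearest multiple of 8: 32.
Add back 4 edge sts → 36.

36 stitches.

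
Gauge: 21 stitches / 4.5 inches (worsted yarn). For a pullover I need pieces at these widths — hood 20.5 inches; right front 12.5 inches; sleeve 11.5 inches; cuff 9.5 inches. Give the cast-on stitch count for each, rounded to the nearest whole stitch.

hood 96; right front 58; sleeve 54; cuff 44.

Rate = 21/4.5 = 4.667 sts per in.
hood: 20.5 × 4.667 = 95.67 → 96.
right front: 12.5 × 4.667 = 58.33 → 58.
sleeve: 11.5 × 4.667 = 53.67 → 54.
cuff: 9.5 × 4.667 = 44.33 → 44.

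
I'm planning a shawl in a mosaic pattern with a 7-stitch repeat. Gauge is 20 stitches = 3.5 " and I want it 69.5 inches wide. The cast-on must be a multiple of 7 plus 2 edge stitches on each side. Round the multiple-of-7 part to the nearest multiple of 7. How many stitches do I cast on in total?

20 / 3.5 = 5.714 sts per inch.
69.5 × 5.714 = 397.14 sts.
Less 4 edge sts → 393.14 for the repeat.
Nearest multiple of 7: 392.
Add back 4 edge sts → 396.

396 stitches.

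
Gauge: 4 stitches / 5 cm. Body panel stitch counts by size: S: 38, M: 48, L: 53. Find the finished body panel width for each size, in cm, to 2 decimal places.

S 47.50 cm; M 60.00 cm; L 66.25 cm.

4/5 = 0.8 sts per cm.
S: 38 / 0.8 = 47.500 → 47.50 cm.
M: 48 / 0.8 = 60.000 → 60.00 cm.
L: 53 / 0.8 = 66.250 → 66.25 cm.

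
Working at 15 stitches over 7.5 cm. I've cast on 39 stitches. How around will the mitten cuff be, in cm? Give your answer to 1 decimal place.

19.5 cm.

15 stitches / 7.5 cm = 2 stitches per cm.
39 / 2 = 19.50 cm.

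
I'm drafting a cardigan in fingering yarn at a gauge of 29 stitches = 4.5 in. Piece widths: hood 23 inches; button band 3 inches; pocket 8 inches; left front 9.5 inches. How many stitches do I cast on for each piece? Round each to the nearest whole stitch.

Rate = 29/4.5 = 6.444 sts per in.
hood: 23 × 6.444 = 148.22 → 148.
button band: 3 × 6.444 = 19.33 → 19.
pocket: 8 × 6.444 = 51.56 → 52.
left front: 9.5 × 6.444 = 61.22 → 61.

hood 148; button band 19; pocket 52; left front 61.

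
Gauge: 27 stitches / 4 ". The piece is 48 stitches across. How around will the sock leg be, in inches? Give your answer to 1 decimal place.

27 stitches / 4 inch = 6.75 stitches per inch.
48 / 6.75 = 7.11 inches.

7.1 inches.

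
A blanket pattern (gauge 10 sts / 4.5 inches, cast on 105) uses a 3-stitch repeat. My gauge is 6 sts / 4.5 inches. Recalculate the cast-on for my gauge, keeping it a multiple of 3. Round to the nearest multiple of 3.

CO 63 sts.

105 × 6 / 10 = 63.00.
Nearest multiple of 3: 63.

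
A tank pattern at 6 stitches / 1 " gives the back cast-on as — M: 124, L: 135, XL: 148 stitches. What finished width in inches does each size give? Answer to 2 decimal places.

6/1 = 6 sts per in.
M: 124 / 6 = 20.667 → 20.67 in.
L: 135 / 6 = 22.500 → 22.50 in.
XL: 148 / 6 = 24.667 → 24.67 in.

M 20.67 inches; L 22.50 inches; XL 24.67 inches.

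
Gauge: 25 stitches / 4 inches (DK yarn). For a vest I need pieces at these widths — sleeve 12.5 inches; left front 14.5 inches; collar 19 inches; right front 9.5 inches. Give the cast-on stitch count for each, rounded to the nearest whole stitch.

Rate = 25/4 = 6.25 sts per in.
sleeve: 12.5 × 6.25 = 78.12 → 78.
left front: 14.5 × 6.25 = 90.62 → 91.
collar: 19 × 6.25 = 118.75 → 119.
right front: 9.5 × 6.25 = 59.38 → 59.

sleeve 78; left front 91; collar 119; right front 59.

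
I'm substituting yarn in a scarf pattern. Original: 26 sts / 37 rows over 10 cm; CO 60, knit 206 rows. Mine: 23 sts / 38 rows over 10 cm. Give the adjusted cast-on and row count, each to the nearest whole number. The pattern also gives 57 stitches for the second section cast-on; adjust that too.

Cast on 53 stitches; work 212 rows; second section cast-on 50 stitches.

Stitches: 60 × 23/26 = 53.08 → 53.
Rows: 206 × 38/37 = 211.57 → 212.
second section cast-on: 57 × 23/26 = 50.42 → 50.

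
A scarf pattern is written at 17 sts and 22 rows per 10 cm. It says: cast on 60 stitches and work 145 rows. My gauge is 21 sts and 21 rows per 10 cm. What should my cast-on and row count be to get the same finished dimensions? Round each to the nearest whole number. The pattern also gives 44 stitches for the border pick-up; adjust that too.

Cast on 74 stitches; work 138 rows; border pick-up 54 stitches.

Stitches: 60 × 21/17 = 74.12 → 74.
Rows: 145 × 21/22 = 138.41 → 138.
border pick-up: 44 × 21/17 = 54.35 → 54.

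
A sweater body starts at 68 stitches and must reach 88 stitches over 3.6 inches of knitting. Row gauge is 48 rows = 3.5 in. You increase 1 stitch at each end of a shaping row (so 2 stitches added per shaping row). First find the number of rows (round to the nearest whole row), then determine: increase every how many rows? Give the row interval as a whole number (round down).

Rows = 3.6 × 13.714 = 49.4 → 49 rows.
Stitches to add: 20 → 10 shaping rows (at 2 st each).
49 / 10 = 4.90 → every 4 rows.

Increase every 4th row.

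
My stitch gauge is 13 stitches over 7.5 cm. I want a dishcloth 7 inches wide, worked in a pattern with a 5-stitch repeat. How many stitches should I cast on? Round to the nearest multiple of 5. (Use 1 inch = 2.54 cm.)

7 in = 7 × 2.54 = 17.78 cm.
13 / 7.5 = 1.733 sts/cm.
17.78 × 1.733 = 30.82 sts.
→ 30.

30 stitches.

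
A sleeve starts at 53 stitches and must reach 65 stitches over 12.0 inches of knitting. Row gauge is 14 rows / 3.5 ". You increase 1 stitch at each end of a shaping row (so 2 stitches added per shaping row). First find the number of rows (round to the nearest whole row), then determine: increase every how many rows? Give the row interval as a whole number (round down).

Increase every 8th row.

Rows = 12.0 × 4 = 48.0 → 48 rows.
Stitches to add: 12 → 6 shaping rows (at 2 st each).
48 / 6 = 8.00 → every 8 rows.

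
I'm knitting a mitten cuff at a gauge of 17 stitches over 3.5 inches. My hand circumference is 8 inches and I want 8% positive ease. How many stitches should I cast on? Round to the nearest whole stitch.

CO 42 sts.

Finished = 8 × 1.08 = 8.64 in.
17 / 3.5 = 4.857 sts per inch.
8.64 × 4.857 = 41.97 sts.
→ 42 sts.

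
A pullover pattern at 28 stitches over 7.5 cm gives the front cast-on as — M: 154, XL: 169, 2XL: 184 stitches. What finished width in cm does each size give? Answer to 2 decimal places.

M 41.25 cm; XL 45.27 cm; 2XL 49.29 cm.

28/7.5 = 3.733 sts per cm.
M: 154 / 3.733 = 41.250 → 41.25 cm.
XL: 169 / 3.733 = 45.268 → 45.27 cm.
2XL: 184 / 3.733 = 49.286 → 49.29 cm.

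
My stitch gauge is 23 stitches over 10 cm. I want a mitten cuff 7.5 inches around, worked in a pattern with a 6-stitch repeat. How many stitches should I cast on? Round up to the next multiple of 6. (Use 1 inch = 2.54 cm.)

7.5 in = 7.5 × 2.54 = 19.05 cm.
23 / 10 = 2.3 sts/cm.
19.05 × 2.3 = 43.81 sts.
→ 48.

48 stitches.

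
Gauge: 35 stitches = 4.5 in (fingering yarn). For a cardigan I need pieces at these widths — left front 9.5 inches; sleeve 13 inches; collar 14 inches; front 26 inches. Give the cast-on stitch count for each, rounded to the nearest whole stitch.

left front 74; sleeve 101; collar 109; front 202.

Rate = 35/4.5 = 7.778 sts per in.
left front: 9.5 × 7.778 = 73.89 → 74.
sleeve: 13 × 7.778 = 101.11 → 101.
collar: 14 × 7.778 = 108.89 → 109.
front: 26 × 7.778 = 202.22 → 202.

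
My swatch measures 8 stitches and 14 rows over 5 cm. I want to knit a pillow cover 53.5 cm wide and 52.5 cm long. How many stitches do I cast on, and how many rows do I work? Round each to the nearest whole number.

Cast on 86 stitches and work 147 rows.

Stitch gauge = 8/5 = 1.6 sts/cm; 53.5 × 1.6 = 85.60 → 86 sts.
Row gauge = 14/5 = 2.8 rows/cm; 52.5 × 2.8 = 147.00 → 147 rows.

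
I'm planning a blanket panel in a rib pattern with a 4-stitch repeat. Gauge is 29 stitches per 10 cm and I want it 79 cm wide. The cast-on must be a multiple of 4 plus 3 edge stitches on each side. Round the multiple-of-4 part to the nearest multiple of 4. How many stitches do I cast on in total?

29 / 10 = 2.9 sts per cm.
79 × 2.9 = 229.10 sts.
Less 6 edge sts → 223.10 for the repeat.
Nearest multiple of 4: 224.
Add back 6 edge sts → 230.

Cast on 230 stitches.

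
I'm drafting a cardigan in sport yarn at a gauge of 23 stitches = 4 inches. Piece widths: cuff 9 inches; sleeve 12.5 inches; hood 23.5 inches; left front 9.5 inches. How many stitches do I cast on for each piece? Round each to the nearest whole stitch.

cuff 52; sleeve 72; hood 135; left front 55.

Rate = 23/4 = 5.75 sts per in.
cuff: 9 × 5.75 = 51.75 → 52.
sleeve: 12.5 × 5.75 = 71.88 → 72.
hood: 23.5 × 5.75 = 135.12 → 135.
left front: 9.5 × 5.75 = 54.62 → 55.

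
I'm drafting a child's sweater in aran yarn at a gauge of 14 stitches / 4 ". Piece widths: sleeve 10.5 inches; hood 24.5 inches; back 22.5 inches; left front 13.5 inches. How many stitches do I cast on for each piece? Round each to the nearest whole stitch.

sleeve 37; hood 86; back 79; left front 47.

Rate = 14/4 = 3.5 sts per in.
sleeve: 10.5 × 3.5 = 36.75 → 37.
hood: 24.5 × 3.5 = 85.75 → 86.
back: 22.5 × 3.5 = 78.75 → 79.
left front: 13.5 × 3.5 = 47.25 → 47.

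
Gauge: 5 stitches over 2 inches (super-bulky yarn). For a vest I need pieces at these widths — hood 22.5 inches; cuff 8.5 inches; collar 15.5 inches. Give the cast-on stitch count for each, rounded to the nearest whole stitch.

hood 56; cuff 21; collar 39.

Rate = 5/2 = 2.5 sts per in.
hood: 22.5 × 2.5 = 56.25 → 56.
cuff: 8.5 × 2.5 = 21.25 → 21.
collar: 15.5 × 2.5 = 38.75 → 39.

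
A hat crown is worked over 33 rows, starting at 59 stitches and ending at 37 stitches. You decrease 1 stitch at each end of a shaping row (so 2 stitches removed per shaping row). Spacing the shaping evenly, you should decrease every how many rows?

Stitches to remove: |37 − 59| = 22.
Shaping rows needed: 22 / 2 = 11.
33 rows / 11 = every 3 rows.

Decrease every 3rd row.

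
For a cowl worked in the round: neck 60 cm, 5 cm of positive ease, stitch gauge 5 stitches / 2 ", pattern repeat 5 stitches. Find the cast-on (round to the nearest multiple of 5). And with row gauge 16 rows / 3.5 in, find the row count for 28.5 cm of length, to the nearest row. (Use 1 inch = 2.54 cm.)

Finished = 60 + 5 = 65 cm.
65 cm × 1/2.54 = 25.59 inches.
5/2 = 2.5 sts per in; 25.59 × 2.5 = 63.98 sts.
Nearest multiple of 5 → 65.
28.5 cm = 11.22 inches; × 4.571 = 51.29 → 51 rows.

Cast on 65 stitches; work 51 rows.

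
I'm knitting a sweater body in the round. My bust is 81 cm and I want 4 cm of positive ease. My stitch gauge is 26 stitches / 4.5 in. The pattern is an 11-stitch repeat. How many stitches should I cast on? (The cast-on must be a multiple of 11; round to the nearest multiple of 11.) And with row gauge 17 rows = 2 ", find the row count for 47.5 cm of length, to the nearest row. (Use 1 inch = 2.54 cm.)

Cast on 198 stitches; work 159 rows.

Finished = 81 + 4 = 85 cm.
85 cm × 1/2.54 = 33.46 inches.
26/4.5 = 5.778 sts per in; 33.46 × 5.778 = 193.35 sts.
Nearest multiple of 11 → 198.
47.5 cm = 18.70 inches; × 8.5 = 158.96 → 159 rows.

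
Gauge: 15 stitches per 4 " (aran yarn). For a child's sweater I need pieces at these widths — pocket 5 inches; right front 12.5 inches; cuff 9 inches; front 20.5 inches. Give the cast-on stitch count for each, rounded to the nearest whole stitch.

Rate = 15/4 = 3.75 sts per in.
pocket: 5 × 3.75 = 18.75 → 19.
right front: 12.5 × 3.75 = 46.88 → 47.
cuff: 9 × 3.75 = 33.75 → 34.
front: 20.5 × 3.75 = 76.88 → 77.

pocket 19; right front 47; cuff 34; front 77.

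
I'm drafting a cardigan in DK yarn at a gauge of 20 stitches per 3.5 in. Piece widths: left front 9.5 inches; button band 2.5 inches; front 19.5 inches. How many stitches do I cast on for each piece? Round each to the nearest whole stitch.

left front 54; button band 14; front 111.

Rate = 20/3.5 = 5.714 sts per in.
left front: 9.5 × 5.714 = 54.29 → 54.
button band: 2.5 × 5.714 = 14.29 → 14.
front: 19.5 × 5.714 = 111.43 → 111.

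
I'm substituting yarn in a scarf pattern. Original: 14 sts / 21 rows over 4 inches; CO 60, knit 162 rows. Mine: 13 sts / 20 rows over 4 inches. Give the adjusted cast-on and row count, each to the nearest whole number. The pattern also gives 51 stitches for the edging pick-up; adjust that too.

Stitches: 60 × 13/14 = 55.71 → 56.
Rows: 162 × 20/21 = 154.29 → 154.
edging pick-up: 51 × 13/14 = 47.36 → 47.

Cast on 56 stitches; work 154 rows; edging pick-up 47 stitches.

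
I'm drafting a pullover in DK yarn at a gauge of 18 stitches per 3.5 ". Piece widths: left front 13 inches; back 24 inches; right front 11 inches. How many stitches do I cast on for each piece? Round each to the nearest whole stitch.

Rate = 18/3.5 = 5.143 sts per in.
left front: 13 × 5.143 = 66.86 → 67.
back: 24 × 5.143 = 123.43 → 123.
right front: 11 × 5.143 = 56.57 → 57.

left front 67; back 123; right front 57.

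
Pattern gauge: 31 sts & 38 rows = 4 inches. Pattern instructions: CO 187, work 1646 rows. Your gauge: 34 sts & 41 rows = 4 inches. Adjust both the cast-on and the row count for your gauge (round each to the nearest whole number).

Cast on 205 stitches; work 1776 rows.

Stitches: 187 × 34/31 = 205.10 → 205.
Rows: 1646 × 41/38 = 1775.95 → 1776.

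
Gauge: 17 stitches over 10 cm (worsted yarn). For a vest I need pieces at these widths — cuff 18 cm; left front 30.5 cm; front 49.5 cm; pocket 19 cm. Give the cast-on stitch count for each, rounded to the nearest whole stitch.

cuff 31; left front 52; front 84; pocket 32.

Rate = 17/10 = 1.7 sts per cm.
cuff: 18 × 1.7 = 30.60 → 31.
left front: 30.5 × 1.7 = 51.85 → 52.
front: 49.5 × 1.7 = 84.15 → 84.
pocket: 19 × 1.7 = 32.30 → 32.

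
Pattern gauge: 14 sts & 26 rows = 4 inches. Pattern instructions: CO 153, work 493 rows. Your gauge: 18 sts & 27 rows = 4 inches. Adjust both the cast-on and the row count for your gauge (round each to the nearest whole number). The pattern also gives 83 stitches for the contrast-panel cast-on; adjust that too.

Stitches: 153 × 18/14 = 196.71 → 197.
Rows: 493 × 27/26 = 511.96 → 512.
contrast-panel cast-on: 83 × 18/14 = 106.71 → 107.

Cast on 197 stitches; work 512 rows; contrast-panel cast-on 107 stitches.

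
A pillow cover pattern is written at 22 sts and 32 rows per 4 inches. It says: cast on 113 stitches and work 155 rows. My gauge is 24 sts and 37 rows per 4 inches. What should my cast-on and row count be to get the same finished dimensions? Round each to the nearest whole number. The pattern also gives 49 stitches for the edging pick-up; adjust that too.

Cast on 123 stitches; work 179 rows; edging pick-up 53 stitches.

Stitches: 113 × 24/22 = 123.27 → 123.
Rows: 155 × 37/32 = 179.22 → 179.
edging pick-up: 49 × 24/22 = 53.45 → 53.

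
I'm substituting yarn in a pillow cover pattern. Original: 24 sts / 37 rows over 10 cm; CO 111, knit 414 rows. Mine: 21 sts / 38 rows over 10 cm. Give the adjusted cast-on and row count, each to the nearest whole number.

Cast on 97 stitches; work 425 rows.

Stitches: 111 × 21/24 = 97.12 → 97.
Rows: 414 × 38/37 = 425.19 → 425.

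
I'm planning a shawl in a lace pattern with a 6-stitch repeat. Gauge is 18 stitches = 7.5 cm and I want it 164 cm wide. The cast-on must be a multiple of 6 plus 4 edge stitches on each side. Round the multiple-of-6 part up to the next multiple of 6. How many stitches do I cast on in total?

CO 398 sts.

18 / 7.5 = 2.4 sts per cm.
164 × 2.4 = 393.60 sts.
Less 8 edge sts → 385.60 for the repeat.
Next multiple of 6: 390.
Add back 8 edge sts → 398.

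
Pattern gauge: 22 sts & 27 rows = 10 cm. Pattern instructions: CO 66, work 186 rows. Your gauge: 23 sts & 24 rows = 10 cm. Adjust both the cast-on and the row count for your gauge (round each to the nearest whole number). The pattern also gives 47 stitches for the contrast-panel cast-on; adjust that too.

Cast on 69 stitches; work 165 rows; contrast-panel cast-on 49 stitches.

Stitches: 66 × 23/22 = 69.00 → 69.
Rows: 186 × 24/27 = 165.33 → 165.
contrast-panel cast-on: 47 × 23/22 = 49.14 → 49.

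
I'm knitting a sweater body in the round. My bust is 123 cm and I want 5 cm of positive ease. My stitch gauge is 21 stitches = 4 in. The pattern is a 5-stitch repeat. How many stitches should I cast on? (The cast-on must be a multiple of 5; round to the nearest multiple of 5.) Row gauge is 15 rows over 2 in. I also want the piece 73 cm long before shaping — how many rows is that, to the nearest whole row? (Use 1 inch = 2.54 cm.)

Cast on 265 stitches; work 216 rows.

Finished = 123 + 5 = 128 cm.
128 cm × 1/2.54 = 50.39 inches.
21/4 = 5.25 sts per in; 50.39 × 5.25 = 264.57 sts.
Nearest multiple of 5 → 265.
73 cm = 28.74 inches; × 7.5 = 215.55 → 216 rows.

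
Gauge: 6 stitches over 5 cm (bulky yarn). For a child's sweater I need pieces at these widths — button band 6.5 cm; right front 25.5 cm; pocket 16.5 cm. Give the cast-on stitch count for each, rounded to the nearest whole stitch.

button band 8; right front 31; pocket 20.

Rate = 6/5 = 1.2 sts per cm.
button band: 6.5 × 1.2 = 7.80 → 8.
right front: 25.5 × 1.2 = 30.60 → 31.
pocket: 16.5 × 1.2 = 19.80 → 20.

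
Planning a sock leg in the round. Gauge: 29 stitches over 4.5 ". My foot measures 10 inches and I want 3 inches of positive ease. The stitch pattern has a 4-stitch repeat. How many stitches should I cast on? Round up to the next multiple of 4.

Finished = 10 + 3 = 13 inches.
29 / 4.5 = 6.444 sts/in.
13 × 6.444 = 83.78 sts.
Next multiple of 4: 84.

CO 84 sts.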